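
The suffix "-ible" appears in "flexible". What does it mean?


Suffix: -ible
Example: flexible (flex + -ible)
Meaning = capable of


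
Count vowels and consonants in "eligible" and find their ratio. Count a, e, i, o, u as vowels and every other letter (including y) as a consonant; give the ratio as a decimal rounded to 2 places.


Word: "eligible"
Vowels (a,e,i,o,u): 4
Consonants: 4
Ratio = 4/4
= 1.00


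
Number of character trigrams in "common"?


Word: "common" (length 6)
Number of 3-grams = length - 3 + 1 = 6 - 3 + 1
= 4


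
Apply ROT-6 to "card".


Word: "card"
Shift: 6
Each letter → (letter + shift) mod 26:
  'c' (2) + 6 = 8 → 'i'
  'a' (0) + 6 = 6 → 'g'
  'r' (17) + 6 = 23 → 'x'
  'd' (3) + 6 = 9 → 'j'
Result = "igxj"


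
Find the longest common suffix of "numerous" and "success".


Word 1: "numerous"
Word 2: "success"
Comparing from end:
  Pos -1: 's' == 's'
  Pos -2: 'u' != 's' (stop)
LCS = "s" (length 1)


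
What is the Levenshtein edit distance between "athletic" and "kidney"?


Word 1: "athletic" (length 8)
Word 2: "kidney" (length 6)
One optimal edit sequence (insert/delete/substitute each cost 1):
  1. substitute 'a' -> 'k'  (+1)
  2. substitute 't' -> 'i'  (+1)
  3. substitute 'h' -> 'd'  (+1)
  4. substitute 'l' -> 'n'  (+1)
  5. keep 'e'
  6. delete 't'  (+1)
  7. delete 'i'  (+1)
  8. substitute 'c' -> 'y'  (+1)
Total edit operations: 7
Edit distance = 7


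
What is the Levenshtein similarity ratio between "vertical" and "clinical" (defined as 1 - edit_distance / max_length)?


Word 1: "vertical" (length 8)
Word 2: "clinical" (length 8)
One optimal edit sequence:
  1. substitute 'v' -> 'c'  (+1)
  2. substitute 'e' -> 'l'  (+1)
  3. substitute 'r' -> 'i'  (+1)
  4. substitute 't' -> 'n'  (+1)
  5. keep 'i'
  6. keep 'c'
  7. keep 'a'
  8. keep 'l'
Edit distance = 4
Max length = max(8, 8) = 8
Similarity = 1 - 4/8
= 0.5000


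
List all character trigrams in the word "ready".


Word: "ready" (length 5)
Number of trigrams = 5 - 3 + 1 = 3
  Position 0: "rea"
  Position 1: "ead"
  Position 2: "ady"
Trigrams = "rea", "ead", "ady"


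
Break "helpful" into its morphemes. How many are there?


Word: "helpful"
Morphemes: help / -ful
Each morpheme carries meaning
= 2 morphemes


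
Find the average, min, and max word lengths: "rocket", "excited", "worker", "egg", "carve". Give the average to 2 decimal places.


Lengths: "rocket"=6, "excited"=7, "worker"=6, "egg"=3, "carve"=5
Sum = 27, Count = 5
Average = 27/5 = 5.40
= avg=5.40, min=3, max=7


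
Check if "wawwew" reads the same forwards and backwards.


Word: "wawwew"
Reversed: "wewwaw"
Forward == Backward? wawwew != wewwaw
Palindrome = No


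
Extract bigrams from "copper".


Word: "copper" (length 6)
Number of bigrams = 6 - 2 + 1 = 5
  Position 0: "co"
  Position 1: "op"
  Position 2: "pp"
  Position 3: "pe"
  Position 4: "er"
Bigrams = "co", "op", "pp", "pe", "er"


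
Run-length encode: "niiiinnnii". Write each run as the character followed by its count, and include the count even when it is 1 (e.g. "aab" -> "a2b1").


String: "niiiinnnii"
Scanning for consecutive runs:
  'n' x 1
  'i' x 4
  'n' x 3
  'i' x 2
RLE = "n1i4n3i2"


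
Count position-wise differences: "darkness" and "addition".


Comparing character by character (same length = 8):
  Pos 0: 'd' vs 'a' !=
  Pos 1: 'a' vs 'd' !=
  Pos 2: 'r' vs 'd' !=
  Pos 3: 'k' vs 'i' !=
  Pos 4: 'n' vs 't' !=
  Pos 5: 'e' vs 'i' !=
  Pos 6: 's' vs 'o' !=
  Pos 7: 's' vs 'n' !=
Hamming distance = 8


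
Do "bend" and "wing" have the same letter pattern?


Pattern of "bend": [0, 1, 2, 3]
Pattern of "wing": [0, 1, 2, 3]
Patterns match
Same pattern = Yes


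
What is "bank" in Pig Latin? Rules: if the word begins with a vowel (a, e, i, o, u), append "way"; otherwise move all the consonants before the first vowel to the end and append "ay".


Word: "bank"
Starts with consonant(s) → move to end, add 'ay'
Consonant cluster: "b"
Pig Latin = "ankbay"


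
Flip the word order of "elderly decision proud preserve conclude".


Original: "elderly decision proud preserve conclude"
Words (1..n): elderly | decision | proud | preserve | conclude
Reversed (n..1): conclude | preserve | proud | decision | elderly
Result = "conclude preserve proud decision elderly"


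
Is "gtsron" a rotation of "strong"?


Word: "strong", Candidate: "gtsron"
Method: check if candidate is substring of word+word
"strongstrong" contains "gtsron"? No
Is rotation = No


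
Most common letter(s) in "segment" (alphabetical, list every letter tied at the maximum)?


Word: "segment"
Letter counts:
  'e': 2
  'g': 1
  'm': 1
  'n': 1
  's': 1
  't': 1
Maximum count = 2
Most frequent = 'e' (2 times each)


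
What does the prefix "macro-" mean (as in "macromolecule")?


Prefix: macro-
As in: macromolecule -> macro- + molecule
Meaning = large


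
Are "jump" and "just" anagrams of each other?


Word 1: "jump" → sorted: jmpu
Word 2: "just" → sorted: jstu
Same letters? jmpu != jstu
Anagram = No


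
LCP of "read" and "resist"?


Word 1: "read"
Word 2: "resist"
Comparing from start:
  Pos 0: 'r' == 'r'
  Pos 1: 'e' == 'e'
  Pos 2: 'a' != 's' (stop)
LCP = "re" (length 2)


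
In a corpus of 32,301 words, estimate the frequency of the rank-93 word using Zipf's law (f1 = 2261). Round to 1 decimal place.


Zipf's law: f(r) = f(1) / r
f(1) = 2261
f(93) = 2261 / 93
= 24.3 occurrences


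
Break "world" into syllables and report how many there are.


Word: "world"
Syllable breakdown: world
Counting: 1 part
= 1 syllable


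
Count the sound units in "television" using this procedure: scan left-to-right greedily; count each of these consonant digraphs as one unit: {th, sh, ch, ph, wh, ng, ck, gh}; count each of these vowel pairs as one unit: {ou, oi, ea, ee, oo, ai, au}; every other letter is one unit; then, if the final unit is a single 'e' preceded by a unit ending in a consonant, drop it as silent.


Word: "television" (10 letters)
Left-to-right scan:
  [1] 't' (letter)
  [2] 'e' (letter)
  [3] 'l' (letter)
  [4] 'e' (letter)
  [5] 'v' (letter)
  [6] 'i' (letter)
  [7] 's' (letter)
  [8] 'i' (letter)
  [9] 'o' (letter)
  [10] 'n' (letter)
Units from scan: 10
Sound units = 10 units


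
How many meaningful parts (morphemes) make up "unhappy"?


Word: "unhappy"
Morphemes: un- + happy
Each morpheme carries meaning
= 2 morphemes


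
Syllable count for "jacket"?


Word: "jacket"
Syllable breakdown: jack-et
Counting: 2 parts
= 2 syllables


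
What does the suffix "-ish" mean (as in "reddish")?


Suffix: -ish
Example: reddish (red + -ish, with a spelling change)
Meaning = somewhat / having the qualities of


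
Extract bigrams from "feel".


Word: "feel" (length 4)
Number of bigrams = 4 - 2 + 1 = 3
  Position 0: "fe"
  Position 1: "ee"
  Position 2: "el"
Bigrams = "fe", "ee", "el"


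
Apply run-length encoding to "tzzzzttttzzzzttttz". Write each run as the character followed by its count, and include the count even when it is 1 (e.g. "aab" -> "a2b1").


String: "tzzzzttttzzzzttttz"
Scanning for consecutive runs:
  't' x 1
  'z' x 4
  't' x 4
  'z' x 4
  't' x 4
  'z' x 1
RLE = "t1z4t4z4t4z1"


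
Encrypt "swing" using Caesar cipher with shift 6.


Word: "swing"
Shift: 6
Each letter → (letter + shift) mod 26:
  's' (18) + 6 = 24 → 'y'
  'w' (22) + 6 = 2 → 'c'
  'i' (8) + 6 = 14 → 'o'
  'n' (13) + 6 = 19 → 't'
  'g' (6) + 6 = 12 → 'm'
Result = "ycotm"


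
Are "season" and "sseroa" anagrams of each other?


Word 1: "season" → sorted: aenoss
Word 2: "sseroa" → sorted: aeorss
Same letters? aenoss != aeorss
Anagram = No


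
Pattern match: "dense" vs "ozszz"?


Pattern of "dense": [0, 1, 2, 3, 1]
Pattern of "ozszz": [0, 1, 2, 1, 1]
Patterns do not match
Same pattern = No


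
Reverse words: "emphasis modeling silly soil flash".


Original: "emphasis modeling silly soil flash"
Words (1..n): emphasis | modeling | silly | soil | flash
Reversed (n..1): flash | soil | silly | modeling | emphasis
Result = "flash soil silly modeling emphasis"


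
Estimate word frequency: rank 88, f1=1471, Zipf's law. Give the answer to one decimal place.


Zipf's law: f(r) = f(1) / r
f(1) = 1471
f(88) = 1471 / 88
= 16.7 occurrences


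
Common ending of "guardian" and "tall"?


Word 1: "guardian"
Word 2: "tall"
Comparing from end:
  Pos -1: 'n' != 'l' (stop)
LCS = "" (length 0)


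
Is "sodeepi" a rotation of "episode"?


Word: "episode", Candidate: "sodeepi"
Method: check if candidate is substring of word+word
"episodeepisode" contains "sodeepi"? Yes
Is rotation = Yes


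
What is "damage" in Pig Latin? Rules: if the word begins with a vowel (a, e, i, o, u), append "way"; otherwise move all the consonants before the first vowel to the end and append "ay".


Word: "damage"
Starts with consonant(s) → move to end, add 'ay'
Consonant cluster: "d"
Pig Latin = "amageday"


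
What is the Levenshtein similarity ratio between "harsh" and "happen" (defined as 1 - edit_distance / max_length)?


Word 1: "harsh" (length 5)
Word 2: "happen" (length 6)
One optimal edit sequence:
  1. keep 'h'
  2. keep 'a'
  3. insert 'p'  (+1)
  4. substitute 'r' -> 'p'  (+1)
  5. substitute 's' -> 'e'  (+1)
  6. substitute 'h' -> 'n'  (+1)
Edit distance = 4
Max length = max(5, 6) = 6
Similarity = 1 - 4/6
= 0.3333


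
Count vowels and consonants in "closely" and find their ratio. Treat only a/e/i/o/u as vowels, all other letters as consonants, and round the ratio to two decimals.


Word: "closely"
Vowels (a,e,i,o,u): 2
Consonants: 5
Ratio = 2/5
= 0.40


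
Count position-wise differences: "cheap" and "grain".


Comparing character by character (same length = 5):
  Pos 0: 'c' vs 'g' !=
  Pos 1: 'h' vs 'r' !=
  Pos 2: 'e' vs 'a' !=
  Pos 3: 'a' vs 'i' !=
  Pos 4: 'p' vs 'n' !=
Hamming distance = 5


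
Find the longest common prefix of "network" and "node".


Word 1: "network"
Word 2: "node"
Comparing from start:
  Pos 0: 'n' == 'n'
  Pos 1: 'e' != 'o' (stop)
LCP = "n" (length 1)


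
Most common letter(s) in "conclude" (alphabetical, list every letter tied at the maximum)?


Word: "conclude"
Letter counts:
  'c': 2
  'd': 1
  'e': 1
  'l': 1
  'n': 1
  'o': 1
  'u': 1
Maximum count = 2
Most frequent = 'c' (2 times each)


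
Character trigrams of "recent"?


Word: "recent" (length 6)
Number of trigrams = 6 - 3 + 1 = 4
  Position 0: "rec"
  Position 1: "ece"
  Position 2: "cen"
  Position 3: "ent"
Trigrams = "rec", "ece", "cen", "ent"


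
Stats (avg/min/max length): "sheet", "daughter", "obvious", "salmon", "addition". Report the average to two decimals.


Lengths: "sheet"=5, "daughter"=8, "obvious"=7, "salmon"=6, "addition"=8
Sum = 34, Count = 5
Average = 34/5 = 6.80
= avg=6.80, min=5, max=8


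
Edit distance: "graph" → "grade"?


Word 1: "graph" (length 5)
Word 2: "grade" (length 5)
One optimal edit sequence (insert/delete/substitute each cost 1):
  1. keep 'g'
  2. keep 'r'
  3. keep 'a'
  4. substitute 'p' -> 'd'  (+1)
  5. substitute 'h' -> 'e'  (+1)
Total edit operations: 2
Edit distance = 2


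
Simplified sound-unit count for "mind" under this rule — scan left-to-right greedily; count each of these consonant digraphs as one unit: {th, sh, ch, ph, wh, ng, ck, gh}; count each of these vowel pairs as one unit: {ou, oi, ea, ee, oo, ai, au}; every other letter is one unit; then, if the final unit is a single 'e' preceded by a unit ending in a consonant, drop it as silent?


Word: "mind" (4 letters)
Left-to-right scan:
  (1) 'm' (letter)
  (2) 'i' (letter)
  (3) 'n' (letter)
  (4) 'd' (letter)
Units from scan: 4
Sound units = 4 units


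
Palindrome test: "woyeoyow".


Word: "woyeoyow"
Reversed: "woyoeyow"
Forward == Backward? woyeoyow != woyoeyow
Palindrome = No


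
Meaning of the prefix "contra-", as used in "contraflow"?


Prefix: contra-
Example: contraflow (contra- + flow)
Meaning = against


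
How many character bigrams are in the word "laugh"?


Word: "laugh" (length 5)
Number of 2-grams = length - 2 + 1 = 5 - 2 + 1
= 4


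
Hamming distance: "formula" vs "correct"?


Comparing character by character (same length = 7):
  Pos 0: 'f' vs 'c' !=
  Pos 1: 'o' vs 'o' =
  Pos 2: 'r' vs 'r' =
  Pos 3: 'm' vs 'r' !=
  Pos 4: 'u' vs 'e' !=
  Pos 5: 'l' vs 'c' !=
  Pos 6: 'a' vs 't' !=
Hamming distance = 5


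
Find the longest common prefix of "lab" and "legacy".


Word 1: "lab"
Word 2: "legacy"
Comparing from start:
  Pos 0: 'l' == 'l'
  Pos 1: 'a' != 'e' (stop)
LCP = "l" (length 1)


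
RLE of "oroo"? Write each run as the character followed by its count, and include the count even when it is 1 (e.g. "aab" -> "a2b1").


String: "oroo"
Scanning for consecutive runs:
  'o' x 1
  'r' x 1
  'o' x 2
RLE = "o1r1o2"


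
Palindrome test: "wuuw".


Word: "wuuw"
Reversed: "wuuw"
Forward == Backward? wuuw == wuuw
Palindrome = Yes


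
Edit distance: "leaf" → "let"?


Word 1: "leaf" (length 4)
Word 2: "let" (length 3)
One optimal edit sequence (insert/delete/substitute each cost 1):
  1. keep 'l'
  2. keep 'e'
  3. delete 'a'  (+1)
  4. substitute 'f' -> 't'  (+1)
Total edit operations: 2
Edit distance = 2


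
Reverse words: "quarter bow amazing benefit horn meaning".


Original: "quarter bow amazing benefit horn meaning"
Words (1..n): quarter | bow | amazing | benefit | horn | meaning
Reversed (n..1): meaning | horn | benefit | amazing | bow | quarter
Result = "meaning horn benefit amazing bow quarter"


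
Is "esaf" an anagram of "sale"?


Word 1: "sale" → sorted: aels
Word 2: "esaf" → sorted: aefs
Same letters? aels != aefs
Anagram = No


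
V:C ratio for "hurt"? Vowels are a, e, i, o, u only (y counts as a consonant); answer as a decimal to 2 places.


Word: "hurt"
Vowels (a,e,i,o,u): 1
Consonants: 3
Ratio = 1/3
= 0.33


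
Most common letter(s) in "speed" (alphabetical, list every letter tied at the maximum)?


Word: "speed"
Letter counts:
  'd': 1
  'e': 2
  'p': 1
  's': 1
Maximum count = 2
Most frequent = 'e' (2 times each)


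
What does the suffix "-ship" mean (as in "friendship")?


Suffix: -ship
As in: friendship -> friend + -ship
Meaning = state / position


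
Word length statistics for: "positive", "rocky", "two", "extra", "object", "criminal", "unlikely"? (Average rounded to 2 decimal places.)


Lengths: "positive"=8, "rocky"=5, "two"=3, "extra"=5, "object"=6, "criminal"=8, "unlikely"=8
Sum = 43, Count = 7
Average = 43/7 = 6.14
= avg=6.14, min=3, max=8


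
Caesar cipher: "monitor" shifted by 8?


Word: "monitor"
Shift: 8
Each letter → (letter + shift) mod 26:
  'm' (12) + 8 = 20 → 'u'
  'o' (14) + 8 = 22 → 'w'
  'n' (13) + 8 = 21 → 'v'
  'i' (8) + 8 = 16 → 'q'
  't' (19) + 8 = 1 → 'b'
  'o' (14) + 8 = 22 → 'w'
  'r' (17) + 8 = 25 → 'z'
Result = "uwvqbwz"


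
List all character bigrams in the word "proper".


Word: "proper" (length 6)
Number of bigrams = 6 - 2 + 1 = 5
  Position 0: "pr"
  Position 1: "ro"
  Position 2: "op"
  Position 3: "pe"
  Position 4: "er"
Bigrams = "pr", "ro", "op", "pe", "er"


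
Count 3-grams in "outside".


Word: "outside" (length 7)
Number of 3-grams = length - 3 + 1 = 7 - 3 + 1
= 5


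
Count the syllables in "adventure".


Word: "adventure"
Syllable breakdown: ad · ven · ture
Counting: 3 parts
= 3 syllables


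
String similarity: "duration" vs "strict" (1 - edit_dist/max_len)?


Word 1: "duration" (length 8)
Word 2: "strict" (length 6)
One optimal edit sequence:
  1. substitute 'd' -> 's'  (+1)
  2. substitute 'u' -> 't'  (+1)
  3. keep 'r'
  4. delete 'a'  (+1)
  5. delete 't'  (+1)
  6. keep 'i'
  7. substitute 'o' -> 'c'  (+1)
  8. substitute 'n' -> 't'  (+1)
Edit distance = 6
Max length = max(8, 6) = 8
Similarity = 1 - 6/8
= 0.2500


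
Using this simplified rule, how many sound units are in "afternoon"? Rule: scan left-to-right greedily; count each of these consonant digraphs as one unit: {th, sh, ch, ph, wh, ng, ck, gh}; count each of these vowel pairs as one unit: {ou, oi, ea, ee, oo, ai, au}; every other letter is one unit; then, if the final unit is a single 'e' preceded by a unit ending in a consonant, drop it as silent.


Word: "afternoon" (9 letters)
Left-to-right scan:
  [1] 'a' (letter)
  [2] 'f' (letter)
  [3] 't' (letter)
  [4] 'e' (letter)
  [5] 'r' (letter)
  [6] 'n' (letter)
  [7] 'oo' (vowel-pair)
  [8] 'n' (letter)
Units from scan: 8
Sound units = 8 units


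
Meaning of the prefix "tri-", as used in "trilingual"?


Prefix: tri-
Example: trilingual = tri- + lingual
Meaning = three


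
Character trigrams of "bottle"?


Word: "bottle" (length 6)
Number of trigrams = 6 - 3 + 1 = 4
  Position 0: "bot"
  Position 1: "ott"
  Position 2: "ttl"
  Position 3: "tle"
Trigrams = "bot", "ott", "ttl", "tle"


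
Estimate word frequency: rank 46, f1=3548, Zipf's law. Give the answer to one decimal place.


Zipf's law: f(r) = f(1) / r
f(1) = 3548
f(46) = 3548 / 46
= 77.1 occurrences


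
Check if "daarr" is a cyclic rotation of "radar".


Word: "radar", Candidate: "daarr"
Method: check if candidate is substring of word+word
"radarradar" contains "daarr"? No
Is rotation = No


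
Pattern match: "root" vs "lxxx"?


Pattern of "root": [0, 1, 1, 2]
Pattern of "lxxx": [0, 1, 1, 1]
Patterns do not match
Same pattern = No


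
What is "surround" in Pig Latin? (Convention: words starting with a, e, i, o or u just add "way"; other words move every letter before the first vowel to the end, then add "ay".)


Word: "surround"
Starts with consonant(s) → move to end, add 'ay'
Consonant cluster: "s"
Pig Latin = "urroundsay"


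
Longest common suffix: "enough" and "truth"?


Word 1: "enough"
Word 2: "truth"
Comparing from end:
  Pos -1: 'h' == 'h'
  Pos -2: 'g' != 't' (stop)
LCS = "h" (length 1)


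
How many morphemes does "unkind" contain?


Word: "unkind"
Morphemes: un- | kind
Each morpheme carries meaning
= 2 morphemes


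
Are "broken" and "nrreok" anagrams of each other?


Word 1: "broken" → sorted: beknor
Word 2: "nrreok" → sorted: eknorr
Same letters? beknor != eknorr
Anagram = No


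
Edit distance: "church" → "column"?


Word 1: "church" (length 6)
Word 2: "column" (length 6)
One optimal edit sequence (insert/delete/substitute each cost 1):
  1. keep 'c'
  2. substitute 'h' -> 'o'  (+1)
  3. substitute 'u' -> 'l'  (+1)
  4. substitute 'r' -> 'u'  (+1)
  5. substitute 'c' -> 'm'  (+1)
  6. substitute 'h' -> 'n'  (+1)
Total edit operations: 5
Edit distance = 5


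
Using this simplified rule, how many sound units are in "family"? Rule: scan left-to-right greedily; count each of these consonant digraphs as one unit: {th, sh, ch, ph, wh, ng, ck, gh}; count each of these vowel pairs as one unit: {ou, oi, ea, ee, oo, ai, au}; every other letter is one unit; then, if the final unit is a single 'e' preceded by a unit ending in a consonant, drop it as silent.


Word: "family" (6 letters)
Left-to-right scan:
  [1] 'f' (letter)
  [2] 'a' (letter)
  [3] 'm' (letter)
  [4] 'i' (letter)
  [5] 'l' (letter)
  [6] 'y' (letter)
Units from scan: 6
Sound units = 6 units


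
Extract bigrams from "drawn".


Word: "drawn" (length 5)
Number of bigrams = 5 - 2 + 1 = 4
  Position 0: "dr"
  Position 1: "ra"
  Position 2: "aw"
  Position 3: "wn"
Bigrams = "dr", "ra", "aw", "wn"


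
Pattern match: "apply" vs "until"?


Pattern of "apply": [0, 1, 1, 2, 3]
Pattern of "until": [0, 1, 2, 3, 4]
Patterns do not match
Same pattern = No


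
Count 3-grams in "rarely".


Word: "rarely" (length 6)
Number of 3-grams = length - 3 + 1 = 6 - 3 + 1
= 4


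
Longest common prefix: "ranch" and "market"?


Word 1: "ranch"
Word 2: "market"
Comparing from start:
  Pos 0: 'r' != 'm' (stop)
LCP = "" (length 0)


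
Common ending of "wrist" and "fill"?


Word 1: "wrist"
Word 2: "fill"
Comparing from end:
  Pos -1: 't' != 'l' (stop)
LCS = "" (length 0)


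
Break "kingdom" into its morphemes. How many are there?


Word: "kingdom"
Morphemes: king / -dom
Each morpheme carries meaning
= 2 morphemes


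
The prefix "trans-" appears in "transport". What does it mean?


Prefix: trans-
As in: transport -> trans- + port
Meaning = across


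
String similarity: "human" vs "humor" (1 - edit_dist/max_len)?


Word 1: "human" (length 5)
Word 2: "humor" (length 5)
One optimal edit sequence:
  1. keep 'h'
  2. keep 'u'
  3. keep 'm'
  4. substitute 'a' -> 'o'  (+1)
  5. substitute 'n' -> 'r'  (+1)
Edit distance = 2
Max length = max(5, 5) = 5
Similarity = 1 - 2/5
= 0.6000


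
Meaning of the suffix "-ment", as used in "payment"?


Suffix: -ment
Example: payment (pay + -ment)
Meaning = result of action


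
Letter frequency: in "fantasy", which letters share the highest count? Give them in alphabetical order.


Word: "fantasy"
Letter counts:
  'a': 2
  'f': 1
  'n': 1
  's': 1
  't': 1
  'y': 1
Maximum count = 2
Most frequent = 'a' (2 times each)


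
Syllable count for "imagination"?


Word: "imagination"
Syllable breakdown: i · mag · i · na · tion
Counting: 5 parts
= 5 syllables


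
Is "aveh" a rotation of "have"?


Word: "have", Candidate: "aveh"
Method: check if candidate is substring of word+word
"havehave" contains "aveh"? Yes
Is rotation = Yes


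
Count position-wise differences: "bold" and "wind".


Comparing character by character (same length = 4):
  Pos 0: 'b' vs 'w' !=
  Pos 1: 'o' vs 'i' !=
  Pos 2: 'l' vs 'n' !=
  Pos 3: 'd' vs 'd' =
Hamming distance = 3


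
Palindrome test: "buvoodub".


Word: "buvoodub"
Reversed: "budoovub"
Forward == Backward? buvoodub != budoovub
Palindrome = No


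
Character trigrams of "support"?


Word: "support" (length 7)
Number of trigrams = 7 - 3 + 1 = 5
  Position 0: "sup"
  Position 1: "upp"
  Position 2: "ppo"
  Position 3: "por"
  Position 4: "ort"
Trigrams = "sup", "upp", "ppo", "por", "ort"


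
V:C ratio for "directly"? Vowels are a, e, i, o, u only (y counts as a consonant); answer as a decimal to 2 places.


Word: "directly"
Vowels (a,e,i,o,u): 2
Consonants: 6
Ratio = 2/6
= 0.33


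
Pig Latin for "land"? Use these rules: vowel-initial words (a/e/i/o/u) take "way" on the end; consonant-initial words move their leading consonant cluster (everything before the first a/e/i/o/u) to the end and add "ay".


Word: "land"
Starts with consonant(s) → move to end, add 'ay'
Consonant cluster: "l"
Pig Latin = "andlay"


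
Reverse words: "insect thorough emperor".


Original: "insect thorough emperor"
Words (1..n): insect | thorough | emperor
Reversed (n..1): emperor | thorough | insect
Result = "emperor thorough insect"


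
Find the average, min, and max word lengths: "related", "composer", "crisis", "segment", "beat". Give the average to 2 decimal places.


Lengths: "related"=7, "composer"=8, "crisis"=6, "segment"=7, "beat"=4
Sum = 32, Count = 5
Average = 32/5 = 6.40
= avg=6.40, min=4, max=8


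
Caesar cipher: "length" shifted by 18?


Word: "length"
Shift: 18
Each letter → (letter + shift) mod 26:
  'l' (11) + 18 = 3 → 'd'
  'e' (4) + 18 = 22 → 'w'
  'n' (13) + 18 = 5 → 'f'
  'g' (6) + 18 = 24 → 'y'
  't' (19) + 18 = 11 → 'l'
  'h' (7) + 18 = 25 → 'z'
Result = "dwfylz"


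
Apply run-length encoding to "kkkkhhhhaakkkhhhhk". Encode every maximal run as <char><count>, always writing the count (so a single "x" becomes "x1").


String: "kkkkhhhhaakkkhhhhk"
Scanning for consecutive runs:
  'k' x 4
  'h' x 4
  'a' x 2
  'k' x 3
  'h' x 4
  'k' x 1
RLE = "k4h4a2k3h4k1"


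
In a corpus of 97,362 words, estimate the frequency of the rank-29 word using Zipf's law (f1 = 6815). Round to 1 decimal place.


Zipf's law: f(r) = f(1) / r
f(1) = 6815
f(29) = 6815 / 29
= 235.0 occurrences


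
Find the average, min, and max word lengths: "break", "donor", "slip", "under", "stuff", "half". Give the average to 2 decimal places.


Lengths: "break"=5, "donor"=5, "slip"=4, "under"=5, "stuff"=5, "half"=4
Sum = 28, Count = 6
Average = 28/6 = 4.67
= avg=4.67, min=4, max=5


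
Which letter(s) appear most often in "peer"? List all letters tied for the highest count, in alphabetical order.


Word: "peer"
Letter counts:
  'e': 2
  'p': 1
  'r': 1
Maximum count = 2
Most frequent = 'e' (2 times each)


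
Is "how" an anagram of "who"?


Word 1: "who" → sorted: how
Word 2: "how" → sorted: how
Same letters? how == how
Anagram = Yes


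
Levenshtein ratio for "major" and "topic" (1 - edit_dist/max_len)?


Word 1: "major" (length 5)
Word 2: "topic" (length 5)
One optimal edit sequence:
  1. substitute 'm' -> 't'  (+1)
  2. substitute 'a' -> 'o'  (+1)
  3. substitute 'j' -> 'p'  (+1)
  4. substitute 'o' -> 'i'  (+1)
  5. substitute 'r' -> 'c'  (+1)
Edit distance = 5
Max length = max(5, 5) = 5
Similarity = 1 - 5/5
= 0.0000


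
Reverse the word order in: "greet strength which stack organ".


Original: "greet strength which stack organ"
Words (1..n): greet | strength | which | stack | organ
Reversed (n..1): organ | stack | which | strength | greet
Result = "organ stack which strength greet"


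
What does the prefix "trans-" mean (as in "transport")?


Prefix: trans-
Example: transport = trans- + port
Meaning = across


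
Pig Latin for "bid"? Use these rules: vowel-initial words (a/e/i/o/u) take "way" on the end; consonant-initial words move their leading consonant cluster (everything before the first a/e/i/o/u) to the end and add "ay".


Word: "bid"
Starts with consonant(s) → move to end, add 'ay'
Consonant cluster: "b"
Pig Latin = "idbay"


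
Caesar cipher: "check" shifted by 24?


Word: "check"
Shift: 24
Each letter → (letter + shift) mod 26:
  'c' (2) + 24 = 0 → 'a'
  'h' (7) + 24 = 5 → 'f'
  'e' (4) + 24 = 2 → 'c'
  'c' (2) + 24 = 0 → 'a'
  'k' (10) + 24 = 8 → 'i'
Result = "afcai"


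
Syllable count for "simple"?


Word: "simple"
Syllable breakdown: sim · ple
Counting: 2 parts
= 2 syllables


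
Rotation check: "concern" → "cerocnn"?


Word: "concern", Candidate: "cerocnn"
Method: check if candidate is substring of word+word
"concernconcern" contains "cerocnn"? No
Is rotation = No


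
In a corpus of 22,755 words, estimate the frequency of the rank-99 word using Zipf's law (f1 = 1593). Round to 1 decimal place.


Zipf's law: f(r) = f(1) / r
f(1) = 1593
f(99) = 1593 / 99
= 16.1 occurrences


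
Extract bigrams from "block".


Word: "block" (length 5)
Number of bigrams = 5 - 2 + 1 = 4
  Position 0: "bl"
  Position 1: "lo"
  Position 2: "oc"
  Position 3: "ck"
Bigrams = "bl", "lo", "oc", "ck"


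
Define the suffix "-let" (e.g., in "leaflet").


Suffix: -let
Example: leaflet = leaf + -let
Meaning = small


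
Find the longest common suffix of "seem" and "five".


Word 1: "seem"
Word 2: "five"
Comparing from end:
  Pos -1: 'm' != 'e' (stop)
LCS = "" (length 0)


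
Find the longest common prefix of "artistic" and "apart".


Word 1: "artistic"
Word 2: "apart"
Comparing from start:
  Pos 0: 'a' == 'a'
  Pos 1: 'r' != 'p' (stop)
LCP = "a" (length 1)


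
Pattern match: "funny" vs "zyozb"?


Pattern of "funny": [0, 1, 2, 2, 3]
Pattern of "zyozb": [0, 1, 2, 0, 3]
Patterns do not match
Same pattern = No


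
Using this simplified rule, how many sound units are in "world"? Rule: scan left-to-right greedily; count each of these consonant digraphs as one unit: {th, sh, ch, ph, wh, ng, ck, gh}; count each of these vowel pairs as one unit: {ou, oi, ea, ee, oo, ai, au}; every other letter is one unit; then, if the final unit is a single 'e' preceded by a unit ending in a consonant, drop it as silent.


Word: "world" (5 letters)
Left-to-right scan:
  (1) 'w' (letter)
  (2) 'o' (letter)
  (3) 'r' (letter)
  (4) 'l' (letter)
  (5) 'd' (letter)
Units from scan: 5
Sound units = 5 units


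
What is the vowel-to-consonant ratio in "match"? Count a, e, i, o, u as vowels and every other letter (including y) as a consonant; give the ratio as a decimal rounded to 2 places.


Word: "match"
Vowels (a,e,i,o,u): 1
Consonants: 4
Ratio = 1/4
= 0.25


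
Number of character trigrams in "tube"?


Word: "tube" (length 4)
Number of 3-grams = length - 3 + 1 = 4 - 3 + 1
= 2


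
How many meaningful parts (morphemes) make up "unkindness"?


Word: "unkindness"
Morphemes: un- / kind / -ness
Each morpheme carries meaning
= 3 morphemes


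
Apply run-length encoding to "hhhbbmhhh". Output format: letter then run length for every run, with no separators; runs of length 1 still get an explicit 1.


String: "hhhbbmhhh"
Scanning for consecutive runs:
  'h' x 3
  'b' x 2
  'm' x 1
  'h' x 3
RLE = "h3b2m1h3"


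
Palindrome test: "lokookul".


Word: "lokookul"
Reversed: "lukookol"
Forward == Backward? lokookul != lukookol
Palindrome = No


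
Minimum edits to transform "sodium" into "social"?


Word 1: "sodium" (length 6)
Word 2: "social" (length 6)
One optimal edit sequence (insert/delete/substitute each cost 1):
  1. keep 's'
  2. keep 'o'
  3. substitute 'd' -> 'c'  (+1)
  4. keep 'i'
  5. substitute 'u' -> 'a'  (+1)
  6. substitute 'm' -> 'l'  (+1)
Total edit operations: 3
Edit distance = 3


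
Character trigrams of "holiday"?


Word: "holiday" (length 7)
Number of trigrams = 7 - 3 + 1 = 5
  Position 0: "hol"
  Position 1: "oli"
  Position 2: "lid"
  Position 3: "ida"
  Position 4: "day"
Trigrams = "hol", "oli", "lid", "ida", "day"


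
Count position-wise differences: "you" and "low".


Comparing character by character (same length = 3):
  Pos 0: 'y' vs 'l' !=
  Pos 1: 'o' vs 'o' =
  Pos 2: 'u' vs 'w' !=
Hamming distance = 2


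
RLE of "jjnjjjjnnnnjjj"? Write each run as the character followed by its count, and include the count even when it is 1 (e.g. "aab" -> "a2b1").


String: "jjnjjjjnnnnjjj"
Scanning for consecutive runs:
  'j' x 2
  'n' x 1
  'j' x 4
  'n' x 4
  'j' x 3
RLE = "j2n1j4n4j3"


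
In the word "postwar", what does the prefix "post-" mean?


Prefix: post-
Example: postwar = post- + war
Meaning = after


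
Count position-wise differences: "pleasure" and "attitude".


Comparing character by character (same length = 8):
  Pos 0: 'p' vs 'a' !=
  Pos 1: 'l' vs 't' !=
  Pos 2: 'e' vs 't' !=
  Pos 3: 'a' vs 'i' !=
  Pos 4: 's' vs 't' !=
  Pos 5: 'u' vs 'u' =
  Pos 6: 'r' vs 'd' !=
  Pos 7: 'e' vs 'e' =
Hamming distance = 6


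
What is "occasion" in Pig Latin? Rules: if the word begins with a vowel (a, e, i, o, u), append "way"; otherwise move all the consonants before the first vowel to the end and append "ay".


Word: "occasion"
Starts with vowel → add 'way'
Pig Latin = "occasionway"


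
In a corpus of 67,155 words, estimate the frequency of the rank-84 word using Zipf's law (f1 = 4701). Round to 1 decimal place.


Zipf's law: f(r) = f(1) / r
f(1) = 4701
f(84) = 4701 / 84
= 56.0 occurrences


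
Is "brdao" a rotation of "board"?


Word: "board", Candidate: "brdao"
Method: check if candidate is substring of word+word
"boardboard" contains "brdao"? No
Is rotation = No


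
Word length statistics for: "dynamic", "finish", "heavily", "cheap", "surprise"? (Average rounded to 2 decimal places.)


Lengths: "dynamic"=7, "finish"=6, "heavily"=7, "cheap"=5, "surprise"=8
Sum = 33, Count = 5
Average = 33/5 = 6.60
= avg=6.60, min=5, max=8


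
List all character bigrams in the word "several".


Word: "several" (length 7)
Number of bigrams = 7 - 2 + 1 = 6
  Position 0: "se"
  Position 1: "ev"
  Position 2: "ve"
  Position 3: "er"
  Position 4: "ra"
  Position 5: "al"
Bigrams = "se", "ev", "ve", "er", "ra", "al"


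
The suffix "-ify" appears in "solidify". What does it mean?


Suffix: -ify
Example: solidify (solid + -ify)
Meaning = to make


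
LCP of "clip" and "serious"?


Word 1: "clip"
Word 2: "serious"
Comparing from start:
  Pos 0: 'c' != 's' (stop)
LCP = "" (length 0)


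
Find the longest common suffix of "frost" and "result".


Word 1: "frost"
Word 2: "result"
Comparing from end:
  Pos -1: 't' == 't'
  Pos -2: 's' != 'l' (stop)
LCS = "t" (length 1)


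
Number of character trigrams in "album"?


Word: "album" (length 5)
Number of 3-grams = length - 3 + 1 = 5 - 3 + 1
= 3


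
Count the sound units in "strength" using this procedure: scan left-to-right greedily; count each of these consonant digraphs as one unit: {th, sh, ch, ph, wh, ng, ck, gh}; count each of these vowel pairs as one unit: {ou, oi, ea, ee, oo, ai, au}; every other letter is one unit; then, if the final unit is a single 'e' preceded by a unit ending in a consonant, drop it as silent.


Word: "strength" (8 letters)
Left-to-right scan:
  (1) 's' (letter)
  (2) 't' (letter)
  (3) 'r' (letter)
  (4) 'e' (letter)
  (5) 'ng' (digraph)
  (6) 'th' (digraph)
Units from scan: 6
Sound units = 6 units


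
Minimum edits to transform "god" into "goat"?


Word 1: "god" (length 3)
Word 2: "goat" (length 4)
One optimal edit sequence (insert/delete/substitute each cost 1):
  1. keep 'g'
  2. keep 'o'
  3. insert 'a'  (+1)
  4. substitute 'd' -> 't'  (+1)
Total edit operations: 2
Edit distance = 2


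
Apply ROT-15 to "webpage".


Word: "webpage"
Shift: 15
Each letter → (letter + shift) mod 26:
  'w' (22) + 15 = 11 → 'l'
  'e' (4) + 15 = 19 → 't'
  'b' (1) + 15 = 16 → 'q'
  'p' (15) + 15 = 4 → 'e'
  'a' (0) + 15 = 15 → 'p'
  'g' (6) + 15 = 21 → 'v'
  'e' (4) + 15 = 19 → 't'
Result = "ltqepvt"


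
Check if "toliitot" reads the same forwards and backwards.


Word: "toliitot"
Reversed: "totiilot"
Forward == Backward? toliitot != totiilot
Palindrome = No


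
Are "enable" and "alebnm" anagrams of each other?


Word 1: "enable" → sorted: abeeln
Word 2: "alebnm" → sorted: abelmn
Same letters? abeeln != abelmn
Anagram = No


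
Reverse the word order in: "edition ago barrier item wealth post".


Original: "edition ago barrier item wealth post"
Words (1..n): edition | ago | barrier | item | wealth | post
Reversed (n..1): post | wealth | item | barrier | ago | edition
Result = "post wealth item barrier ago edition"


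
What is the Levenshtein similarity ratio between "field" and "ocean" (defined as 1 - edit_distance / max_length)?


Word 1: "field" (length 5)
Word 2: "ocean" (length 5)
One optimal edit sequence:
  1. substitute 'f' -> 'o'  (+1)
  2. substitute 'i' -> 'c'  (+1)
  3. keep 'e'
  4. substitute 'l' -> 'a'  (+1)
  5. substitute 'd' -> 'n'  (+1)
Edit distance = 4
Max length = max(5, 5) = 5
Similarity = 1 - 4/5
= 0.2000


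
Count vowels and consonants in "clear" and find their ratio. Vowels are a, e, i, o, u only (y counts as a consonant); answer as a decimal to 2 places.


Word: "clear"
Vowels (a,e,i,o,u): 2
Consonants: 3
Ratio = 2/3
= 0.67


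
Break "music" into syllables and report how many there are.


Word: "music"
Syllable breakdown: mu-sic
Counting: 2 parts
= 2 syllables


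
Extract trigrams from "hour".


Word: "hour" (length 4)
Number of trigrams = 4 - 3 + 1 = 2
  Position 0: "hou"
  Position 1: "our"
Trigrams = "hou", "our"


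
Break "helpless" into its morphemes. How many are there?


Word: "helpless"
Morphemes: help | -less
Each morpheme carries meaning
= 2 morphemes


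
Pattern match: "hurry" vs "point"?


Pattern of "hurry": [0, 1, 2, 2, 3]
Pattern of "point": [0, 1, 2, 3, 4]
Patterns do not match
Same pattern = No


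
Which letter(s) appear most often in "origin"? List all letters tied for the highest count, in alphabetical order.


Word: "origin"
Letter counts:
  'g': 1
  'i': 2
  'n': 1
  'o': 1
  'r': 1
Maximum count = 2
Most frequent = 'i' (2 times each)


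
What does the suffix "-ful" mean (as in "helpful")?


Suffix: -ful
As in: helpful -> help + -ful
Meaning = full of


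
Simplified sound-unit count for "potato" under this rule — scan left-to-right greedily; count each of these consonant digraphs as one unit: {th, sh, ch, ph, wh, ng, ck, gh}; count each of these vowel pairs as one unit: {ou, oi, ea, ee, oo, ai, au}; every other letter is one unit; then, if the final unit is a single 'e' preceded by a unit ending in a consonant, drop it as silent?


Word: "potato" (6 letters)
Left-to-right scan:
  1. 'p' (letter)
  2. 'o' (letter)
  3. 't' (letter)
  4. 'a' (letter)
  5. 't' (letter)
  6. 'o' (letter)
Units from scan: 6
Sound units = 6 units


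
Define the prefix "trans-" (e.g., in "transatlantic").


Prefix: trans-
As in: transatlantic -> trans- + atlantic
Meaning = across


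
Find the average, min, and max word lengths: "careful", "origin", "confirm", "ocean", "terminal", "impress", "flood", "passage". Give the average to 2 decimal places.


Lengths: "careful"=7, "origin"=6, "confirm"=7, "ocean"=5, "terminal"=8, "impress"=7, "flood"=5, "passage"=7
Sum = 52, Count = 8
Average = 52/8 = 6.50
= avg=6.50, min=5, max=8


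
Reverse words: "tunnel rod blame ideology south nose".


Original: "tunnel rod blame ideology south nose"
Words (1..n): tunnel | rod | blame | ideology | south | nose
Reversed (n..1): nose | south | ideology | blame | rod | tunnel
Result = "nose south ideology blame rod tunnel"


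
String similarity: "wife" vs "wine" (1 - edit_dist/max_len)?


Word 1: "wife" (length 4)
Word 2: "wine" (length 4)
One optimal edit sequence:
  1. keep 'w'
  2. keep 'i'
  3. substitute 'f' -> 'n'  (+1)
  4. keep 'e'
Edit distance = 1
Max length = max(4, 4) = 4
Similarity = 1 - 1/4
= 0.7500


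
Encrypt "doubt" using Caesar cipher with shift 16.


Word: "doubt"
Shift: 16
Each letter → (letter + shift) mod 26:
  'd' (3) + 16 = 19 → 't'
  'o' (14) + 16 = 4 → 'e'
  'u' (20) + 16 = 10 → 'k'
  'b' (1) + 16 = 17 → 'r'
  't' (19) + 16 = 9 → 'j'
Result = "tekrj"


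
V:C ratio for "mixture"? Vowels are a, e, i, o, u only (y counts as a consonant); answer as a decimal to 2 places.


Word: "mixture"
Vowels (a,e,i,o,u): 3
Consonants: 4
Ratio = 3/4
= 0.75


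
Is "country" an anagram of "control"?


Word 1: "control" → sorted: clnoort
Word 2: "country" → sorted: cnortuy
Same letters? clnoort != cnortuy
Anagram = No


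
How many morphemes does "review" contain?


Word: "review"
Morphemes: re- | view
Each morpheme carries meaning
= 2 morphemes


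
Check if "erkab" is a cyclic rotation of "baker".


Word: "baker", Candidate: "erkab"
Method: check if candidate is substring of word+word
"bakerbaker" contains "erkab"? No
Is rotation = No


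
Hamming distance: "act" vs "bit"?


Comparing character by character (same length = 3):
  Pos 0: 'a' vs 'b' !=
  Pos 1: 'c' vs 'i' !=
  Pos 2: 't' vs 't' =
Hamming distance = 2


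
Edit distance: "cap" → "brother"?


Word 1: "cap" (length 3)
Word 2: "brother" (length 7)
One optimal edit sequence (insert/delete/substitute each cost 1):
  1. insert 'b'  (+1)
  2. insert 'r'  (+1)
  3. insert 'o'  (+1)
  4. insert 't'  (+1)
  5. substitute 'c' -> 'h'  (+1)
  6. substitute 'a' -> 'e'  (+1)
  7. substitute 'p' -> 'r'  (+1)
Total edit operations: 7
Edit distance = 7


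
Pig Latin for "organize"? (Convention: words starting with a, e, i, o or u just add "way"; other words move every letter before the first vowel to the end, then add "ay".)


Word: "organize"
Starts with vowel → add 'way'
Pig Latin = "organizeway"


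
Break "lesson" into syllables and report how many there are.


Word: "lesson"
Syllable breakdown: les | son
Counting: 2 parts
= 2 syllables


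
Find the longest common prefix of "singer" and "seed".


Word 1: "singer"
Word 2: "seed"
Comparing from start:
  Pos 0: 's' == 's'
  Pos 1: 'i' != 'e' (stop)
LCP = "s" (length 1)


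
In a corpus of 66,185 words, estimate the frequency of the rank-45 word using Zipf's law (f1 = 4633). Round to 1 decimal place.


Zipf's law: f(r) = f(1) / r
f(1) = 4633
f(45) = 4633 / 45
= 103.0 occurrences
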